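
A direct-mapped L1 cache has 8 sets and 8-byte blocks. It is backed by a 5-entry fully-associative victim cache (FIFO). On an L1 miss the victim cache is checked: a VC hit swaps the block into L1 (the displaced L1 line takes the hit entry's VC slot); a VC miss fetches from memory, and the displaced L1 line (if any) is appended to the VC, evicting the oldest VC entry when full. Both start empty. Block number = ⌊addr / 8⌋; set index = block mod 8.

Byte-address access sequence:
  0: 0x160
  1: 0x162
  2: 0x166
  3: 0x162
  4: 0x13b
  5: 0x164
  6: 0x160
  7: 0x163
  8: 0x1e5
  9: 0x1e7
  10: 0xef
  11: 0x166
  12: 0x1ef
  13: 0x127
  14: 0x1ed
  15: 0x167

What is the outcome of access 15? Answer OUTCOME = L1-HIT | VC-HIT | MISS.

OUTCOME = VC-HIT

0: 0x160 (blk 44, set 4) → MISS  vc=[]
1: 0x162 (blk 44, set 4) → L1-HIT  vc=[]
2: 0x166 (blk 44, set 4) → L1-HIT  vc=[]
3: 0x162 (blk 44, set 4) → L1-HIT  vc=[]
4: 0x13b (blk 39, set 7) → MISS  vc=[]
5: 0x164 (blk 44, set 4) → L1-HIT  vc=[]
6: 0x160 (blk 44, set 4) → L1-HIT  vc=[]
7: 0x163 (blk 44, set 4) → L1-HIT  vc=[]
8: 0x1e5 (blk 60, set 4) → MISS  vc=[44]
9: 0x1e7 (blk 60, set 4) → L1-HIT  vc=[44]
10: 0xef (blk 29, set 5) → MISS  vc=[44]
11: 0x166 (blk 44, set 4) → VC-HIT  vc=[60]
12: 0x1ef (blk 61, set 5) → MISS  vc=[60, 29]
13: 0x127 (blk 36, set 4) → MISS  vc=[60, 29, 44]
14: 0x1ed (blk 61, set 5) → L1-HIT  vc=[60, 29, 44]
15: 0x167 (blk 44, set 4) → VC-HIT  vc=[60, 29, 36]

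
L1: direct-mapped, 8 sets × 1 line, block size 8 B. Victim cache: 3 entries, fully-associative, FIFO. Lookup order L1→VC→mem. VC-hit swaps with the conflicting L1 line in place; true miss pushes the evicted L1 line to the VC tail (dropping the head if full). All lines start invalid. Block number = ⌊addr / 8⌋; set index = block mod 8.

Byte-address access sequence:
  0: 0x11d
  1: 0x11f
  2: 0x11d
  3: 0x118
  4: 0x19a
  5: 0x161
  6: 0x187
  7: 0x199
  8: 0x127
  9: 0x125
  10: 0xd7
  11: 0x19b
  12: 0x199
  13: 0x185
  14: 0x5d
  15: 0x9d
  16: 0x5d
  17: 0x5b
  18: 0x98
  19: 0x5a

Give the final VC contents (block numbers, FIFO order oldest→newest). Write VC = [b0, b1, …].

VC = [44, 51, 19]

#0 0x11d→b35/s3 MISS; vc=[]
#1 0x11f→b35/s3 L1-HIT; vc=[]
#2 0x11d→b35/s3 L1-HIT; vc=[]
#3 0x118→b35/s3 L1-HIT; vc=[]
#4 0x19a→b51/s3 MISS; vc=[35]
#5 0x161→b44/s4 MISS; vc=[35]
#6 0x187→b48/s0 MISS; vc=[35]
#7 0x199→b51/s3 L1-HIT; vc=[35]
#8 0x127→b36/s4 MISS; vc=[35,44]
#9 0x125→b36/s4 L1-HIT; vc=[35,44]
#10 0xd7→b26/s2 MISS; vc=[35,44]
#11 0x19b→b51/s3 L1-HIT; vc=[35,44]
#12 0x199→b51/s3 L1-HIT; vc=[35,44]
#13 0x185→b48/s0 L1-HIT; vc=[35,44]
#14 0x5d→b11/s3 MISS; vc=[35,44,51]
#15 0x9d→b19/s3 MISS; vc=[44,51,11]
#16 0x5d→b11/s3 VC-HIT; vc=[44,51,19]
#17 0x5b→b11/s3 L1-HIT; vc=[44,51,19]
#18 0x98→b19/s3 VC-HIT; vc=[44,51,11]
#19 0x5a→b11/s3 VC-HIT; vc=[44,51,19]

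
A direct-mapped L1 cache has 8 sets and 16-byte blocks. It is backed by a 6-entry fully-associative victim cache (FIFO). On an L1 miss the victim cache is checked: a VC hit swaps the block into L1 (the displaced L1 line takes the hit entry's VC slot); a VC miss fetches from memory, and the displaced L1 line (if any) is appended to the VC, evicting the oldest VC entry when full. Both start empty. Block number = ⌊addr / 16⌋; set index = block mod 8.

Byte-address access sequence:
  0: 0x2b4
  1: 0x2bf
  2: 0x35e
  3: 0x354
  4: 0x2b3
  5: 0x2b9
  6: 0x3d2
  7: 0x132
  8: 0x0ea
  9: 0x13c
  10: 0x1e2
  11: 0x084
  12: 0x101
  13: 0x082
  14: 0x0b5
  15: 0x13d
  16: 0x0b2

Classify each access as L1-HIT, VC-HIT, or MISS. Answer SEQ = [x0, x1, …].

  [0] addr=0x2b4 blk=43 s=3: MISS | VC []
  [1] addr=0x2bf blk=43 s=3: L1-HIT | VC []
  [2] addr=0x35e blk=53 s=5: MISS | VC []
  [3] addr=0x354 blk=53 s=5: L1-HIT | VC []
  [4] addr=0x2b3 blk=43 s=3: L1-HIT | VC []
  [5] addr=0x2b9 blk=43 s=3: L1-HIT | VC []
  [6] addr=0x3d2 blk=61 s=5: MISS | VC [53]
  [7] addr=0x132 blk=19 s=3: MISS | VC [53, 43]
  [8] addr=0xea blk=14 s=6: MISS | VC [53, 43]
  [9] addr=0x13c blk=19 s=3: L1-HIT | VC [53, 43]
  [10] addr=0x1e2 blk=30 s=6: MISS | VC [53, 43, 14]
  [11] addr=0x84 blk=8 s=0: MISS | VC [53, 43, 14]
  [12] addr=0x101 blk=16 s=0: MISS | VC [53, 43, 14, 8]
  [13] addr=0x82 blk=8 s=0: VC-HIT | VC [53, 43, 14, 16]
  [14] addr=0xb5 blk=11 s=3: MISS | VC [53, 43, 14, 16, 19]
  [15] addr=0x13d blk=19 s=3: VC-HIT | VC [53, 43, 14, 16, 11]
  [16] addr=0xb2 blk=11 s=3: VC-HIT | VC [53, 43, 14, 16, 19]

SEQ = [MISS, L1-HIT, MISS, L1-HIT, L1-HIT, L1-HIT, MISS, MISS, MISS, L1-HIT, MISS, MISS, MISS, VC-HIT, MISS, VC-HIT, VC-HIT]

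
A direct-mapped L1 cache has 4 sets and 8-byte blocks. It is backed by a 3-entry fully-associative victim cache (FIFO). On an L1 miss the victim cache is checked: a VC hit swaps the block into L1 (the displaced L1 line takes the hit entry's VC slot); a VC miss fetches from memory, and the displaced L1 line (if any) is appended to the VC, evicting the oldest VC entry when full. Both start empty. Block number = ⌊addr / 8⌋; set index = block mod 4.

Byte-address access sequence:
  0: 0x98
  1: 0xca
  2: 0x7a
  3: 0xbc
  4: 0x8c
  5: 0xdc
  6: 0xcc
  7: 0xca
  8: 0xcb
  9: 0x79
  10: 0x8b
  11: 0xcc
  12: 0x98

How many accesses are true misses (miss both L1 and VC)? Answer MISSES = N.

0: 0x98 (blk 19, set 3) → MISS  vc=[]
1: 0xca (blk 25, set 1) → MISS  vc=[]
2: 0x7a (blk 15, set 3) → MISS  vc=[19]
3: 0xbc (blk 23, set 3) → MISS  vc=[19, 15]
4: 0x8c (blk 17, set 1) → MISS  vc=[19, 15, 25]
5: 0xdc (blk 27, set 3) → MISS  vc=[15, 25, 23]
6: 0xcc (blk 25, set 1) → VC-HIT  vc=[15, 17, 23]
7: 0xca (blk 25, set 1) → L1-HIT  vc=[15, 17, 23]
8: 0xcb (blk 25, set 1) → L1-HIT  vc=[15, 17, 23]
9: 0x79 (blk 15, set 3) → VC-HIT  vc=[27, 17, 23]
10: 0x8b (blk 17, set 1) → VC-HIT  vc=[27, 25, 23]
11: 0xcc (blk 25, set 1) → VC-HIT  vc=[27, 17, 23]
12: 0x98 (blk 19, set 3) → MISS  vc=[17, 23, 15]

MISSES = 7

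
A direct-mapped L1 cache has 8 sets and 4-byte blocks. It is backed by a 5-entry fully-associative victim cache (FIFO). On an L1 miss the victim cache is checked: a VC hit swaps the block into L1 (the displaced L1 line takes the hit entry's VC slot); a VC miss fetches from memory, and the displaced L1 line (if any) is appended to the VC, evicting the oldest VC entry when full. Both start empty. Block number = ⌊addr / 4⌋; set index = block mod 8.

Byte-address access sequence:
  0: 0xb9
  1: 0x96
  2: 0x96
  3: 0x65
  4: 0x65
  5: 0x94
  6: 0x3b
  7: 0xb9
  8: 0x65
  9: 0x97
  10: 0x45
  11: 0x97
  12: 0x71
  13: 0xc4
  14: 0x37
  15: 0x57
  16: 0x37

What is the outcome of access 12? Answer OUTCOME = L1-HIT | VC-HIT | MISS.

0: 0xb9 (blk 46, set 6) → MISS  vc=[]
1: 0x96 (blk 37, set 5) → MISS  vc=[]
2: 0x96 (blk 37, set 5) → L1-HIT  vc=[]
3: 0x65 (blk 25, set 1) → MISS  vc=[]
4: 0x65 (blk 25, set 1) → L1-HIT  vc=[]
5: 0x94 (blk 37, set 5) → L1-HIT  vc=[]
6: 0x3b (blk 14, set 6) → MISS  vc=[46]
7: 0xb9 (blk 46, set 6) → VC-HIT  vc=[14]
8: 0x65 (blk 25, set 1) → L1-HIT  vc=[14]
9: 0x97 (blk 37, set 5) → L1-HIT  vc=[14]
10: 0x45 (blk 17, set 1) → MISS  vc=[14, 25]
11: 0x97 (blk 37, set 5) → L1-HIT  vc=[14, 25]
12: 0x71 (blk 28, set 4) → MISS  vc=[14, 25]
13: 0xc4 (blk 49, set 1) → MISS  vc=[14, 25, 17]
14: 0x37 (blk 13, set 5) → MISS  vc=[14, 25, 17, 37]
15: 0x57 (blk 21, set 5) → MISS  vc=[14, 25, 17, 37, 13]
16: 0x37 (blk 13, set 5) → VC-HIT  vc=[14, 25, 17, 37, 21]

OUTCOME = MISS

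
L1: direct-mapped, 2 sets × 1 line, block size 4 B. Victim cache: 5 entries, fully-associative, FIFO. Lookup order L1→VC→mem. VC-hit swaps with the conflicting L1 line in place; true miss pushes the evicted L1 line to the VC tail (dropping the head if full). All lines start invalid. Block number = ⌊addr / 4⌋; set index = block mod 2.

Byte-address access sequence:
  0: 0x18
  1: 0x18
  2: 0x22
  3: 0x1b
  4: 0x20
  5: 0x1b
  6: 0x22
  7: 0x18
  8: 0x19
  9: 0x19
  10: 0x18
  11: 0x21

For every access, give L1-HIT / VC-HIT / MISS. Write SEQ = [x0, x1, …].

SEQ = [MISS, L1-HIT, MISS, VC-HIT, VC-HIT, VC-HIT, VC-HIT, VC-HIT, L1-HIT, L1-HIT, L1-HIT, VC-HIT]

  [0] addr=0x18 blk=6 s=0: MISS | VC []
  [1] addr=0x18 blk=6 s=0: L1-HIT | VC []
  [2] addr=0x22 blk=8 s=0: MISS | VC [6]
  [3] addr=0x1b blk=6 s=0: VC-HIT | VC [8]
  [4] addr=0x20 blk=8 s=0: VC-HIT | VC [6]
  [5] addr=0x1b blk=6 s=0: VC-HIT | VC [8]
  [6] addr=0x22 blk=8 s=0: VC-HIT | VC [6]
  [7] addr=0x18 blk=6 s=0: VC-HIT | VC [8]
  [8] addr=0x19 blk=6 s=0: L1-HIT | VC [8]
  [9] addr=0x19 blk=6 s=0: L1-HIT | VC [8]
  [10] addr=0x18 blk=6 s=0: L1-HIT | VC [8]
  [11] addr=0x21 blk=8 s=0: VC-HIT | VC [6]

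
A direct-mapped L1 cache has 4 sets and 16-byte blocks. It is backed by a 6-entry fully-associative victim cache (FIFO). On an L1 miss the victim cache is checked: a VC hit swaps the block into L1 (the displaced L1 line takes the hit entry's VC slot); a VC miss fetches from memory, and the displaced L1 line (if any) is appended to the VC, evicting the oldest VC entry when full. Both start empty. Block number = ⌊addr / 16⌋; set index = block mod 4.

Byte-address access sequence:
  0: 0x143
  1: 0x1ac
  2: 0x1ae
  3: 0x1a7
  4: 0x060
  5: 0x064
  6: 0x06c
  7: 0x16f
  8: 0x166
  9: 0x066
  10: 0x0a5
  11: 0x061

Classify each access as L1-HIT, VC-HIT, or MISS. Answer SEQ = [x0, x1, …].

  [0] addr=0x143 blk=20 s=0: MISS | VC []
  [1] addr=0x1ac blk=26 s=2: MISS | VC []
  [2] addr=0x1ae blk=26 s=2: L1-HIT | VC []
  [3] addr=0x1a7 blk=26 s=2: L1-HIT | VC []
  [4] addr=0x60 blk=6 s=2: MISS | VC [26]
  [5] addr=0x64 blk=6 s=2: L1-HIT | VC [26]
  [6] addr=0x6c blk=6 s=2: L1-HIT | VC [26]
  [7] addr=0x16f blk=22 s=2: MISS | VC [26, 6]
  [8] addr=0x166 blk=22 s=2: L1-HIT | VC [26, 6]
  [9] addr=0x66 blk=6 s=2: VC-HIT | VC [26, 22]
  [10] addr=0xa5 blk=10 s=2: MISS | VC [26, 22, 6]
  [11] addr=0x61 blk=6 s=2: VC-HIT | VC [26, 22, 10]

SEQ = [MISS, MISS, L1-HIT, L1-HIT, MISS, L1-HIT, L1-HIT, MISS, L1-HIT, VC-HIT, MISS, VC-HIT]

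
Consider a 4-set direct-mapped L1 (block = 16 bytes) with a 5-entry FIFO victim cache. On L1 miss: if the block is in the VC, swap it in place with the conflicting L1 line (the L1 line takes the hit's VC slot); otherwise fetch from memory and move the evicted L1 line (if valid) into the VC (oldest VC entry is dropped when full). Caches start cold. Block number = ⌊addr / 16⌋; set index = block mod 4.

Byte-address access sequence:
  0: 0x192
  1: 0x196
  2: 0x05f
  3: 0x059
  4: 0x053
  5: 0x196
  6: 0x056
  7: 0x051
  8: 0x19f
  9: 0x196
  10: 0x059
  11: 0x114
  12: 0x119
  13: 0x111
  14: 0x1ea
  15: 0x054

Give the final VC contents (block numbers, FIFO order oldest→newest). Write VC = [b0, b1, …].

0: 0x192 (blk 25, set 1) → MISS  vc=[]
1: 0x196 (blk 25, set 1) → L1-HIT  vc=[]
2: 0x5f (blk 5, set 1) → MISS  vc=[25]
3: 0x59 (blk 5, set 1) → L1-HIT  vc=[25]
4: 0x53 (blk 5, set 1) → L1-HIT  vc=[25]
5: 0x196 (blk 25, set 1) → VC-HIT  vc=[5]
6: 0x56 (blk 5, set 1) → VC-HIT  vc=[25]
7: 0x51 (blk 5, set 1) → L1-HIT  vc=[25]
8: 0x19f (blk 25, set 1) → VC-HIT  vc=[5]
9: 0x196 (blk 25, set 1) → L1-HIT  vc=[5]
10: 0x59 (blk 5, set 1) → VC-HIT  vc=[25]
11: 0x114 (blk 17, set 1) → MISS  vc=[25, 5]
12: 0x119 (blk 17, set 1) → L1-HIT  vc=[25, 5]
13: 0x111 (blk 17, set 1) → L1-HIT  vc=[25, 5]
14: 0x1ea (blk 30, set 2) → MISS  vc=[25, 5]
15: 0x54 (blk 5, set 1) → VC-HIT  vc=[25, 17]

VC = [25, 17]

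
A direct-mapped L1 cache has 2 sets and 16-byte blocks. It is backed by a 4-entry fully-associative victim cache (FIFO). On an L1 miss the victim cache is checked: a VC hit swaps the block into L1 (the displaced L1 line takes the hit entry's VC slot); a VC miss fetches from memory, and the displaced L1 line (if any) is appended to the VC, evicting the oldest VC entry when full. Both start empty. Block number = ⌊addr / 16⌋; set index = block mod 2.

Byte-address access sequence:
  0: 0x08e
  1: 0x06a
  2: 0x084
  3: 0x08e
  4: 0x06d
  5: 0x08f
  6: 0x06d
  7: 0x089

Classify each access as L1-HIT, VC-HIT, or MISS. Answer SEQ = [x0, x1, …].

  [0] addr=0x8e blk=8 s=0: MISS | VC []
  [1] addr=0x6a blk=6 s=0: MISS | VC [8]
  [2] addr=0x84 blk=8 s=0: VC-HIT | VC [6]
  [3] addr=0x8e blk=8 s=0: L1-HIT | VC [6]
  [4] addr=0x6d blk=6 s=0: VC-HIT | VC [8]
  [5] addr=0x8f blk=8 s=0: VC-HIT | VC [6]
  [6] addr=0x6d blk=6 s=0: VC-HIT | VC [8]
  [7] addr=0x89 blk=8 s=0: VC-HIT | VC [6]

SEQ = [MISS, MISS, VC-HIT, L1-HIT, VC-HIT, VC-HIT, VC-HIT, VC-HIT]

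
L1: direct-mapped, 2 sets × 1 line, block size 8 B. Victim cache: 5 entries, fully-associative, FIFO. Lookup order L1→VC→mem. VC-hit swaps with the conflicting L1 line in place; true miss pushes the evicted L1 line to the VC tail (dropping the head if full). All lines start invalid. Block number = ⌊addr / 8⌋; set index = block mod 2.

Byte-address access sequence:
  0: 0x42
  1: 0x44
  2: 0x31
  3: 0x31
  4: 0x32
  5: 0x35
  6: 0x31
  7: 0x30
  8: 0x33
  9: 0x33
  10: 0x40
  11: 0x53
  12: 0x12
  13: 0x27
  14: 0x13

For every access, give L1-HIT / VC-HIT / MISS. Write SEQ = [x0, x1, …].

SEQ = [MISS, L1-HIT, MISS, L1-HIT, L1-HIT, L1-HIT, L1-HIT, L1-HIT, L1-HIT, L1-HIT, VC-HIT, MISS, MISS, MISS, VC-HIT]

  [0] addr=0x42 blk=8 s=0: MISS | VC []
  [1] addr=0x44 blk=8 s=0: L1-HIT | VC []
  [2] addr=0x31 blk=6 s=0: MISS | VC [8]
  [3] addr=0x31 blk=6 s=0: L1-HIT | VC [8]
  [4] addr=0x32 blk=6 s=0: L1-HIT | VC [8]
  [5] addr=0x35 blk=6 s=0: L1-HIT | VC [8]
  [6] addr=0x31 blk=6 s=0: L1-HIT | VC [8]
  [7] addr=0x30 blk=6 s=0: L1-HIT | VC [8]
  [8] addr=0x33 blk=6 s=0: L1-HIT | VC [8]
  [9] addr=0x33 blk=6 s=0: L1-HIT | VC [8]
  [10] addr=0x40 blk=8 s=0: VC-HIT | VC [6]
  [11] addr=0x53 blk=10 s=0: MISS | VC [6, 8]
  [12] addr=0x12 blk=2 s=0: MISS | VC [6, 8, 10]
  [13] addr=0x27 blk=4 s=0: MISS | VC [6, 8, 10, 2]
  [14] addr=0x13 blk=2 s=0: VC-HIT | VC [6, 8, 10, 4]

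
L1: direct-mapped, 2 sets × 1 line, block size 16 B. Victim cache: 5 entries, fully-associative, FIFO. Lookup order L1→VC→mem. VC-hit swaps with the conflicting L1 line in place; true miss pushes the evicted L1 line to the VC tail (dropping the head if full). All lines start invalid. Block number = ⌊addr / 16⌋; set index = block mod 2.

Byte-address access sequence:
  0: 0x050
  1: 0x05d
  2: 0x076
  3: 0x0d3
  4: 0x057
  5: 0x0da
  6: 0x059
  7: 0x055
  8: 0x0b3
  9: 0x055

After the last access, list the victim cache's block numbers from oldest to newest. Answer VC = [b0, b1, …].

VC = [13, 7, 11]

  [0] addr=0x50 blk=5 s=1: MISS | VC []
  [1] addr=0x5d blk=5 s=1: L1-HIT | VC []
  [2] addr=0x76 blk=7 s=1: MISS | VC [5]
  [3] addr=0xd3 blk=13 s=1: MISS | VC [5, 7]
  [4] addr=0x57 blk=5 s=1: VC-HIT | VC [13, 7]
  [5] addr=0xda blk=13 s=1: VC-HIT | VC [5, 7]
  [6] addr=0x59 blk=5 s=1: VC-HIT | VC [13, 7]
  [7] addr=0x55 blk=5 s=1: L1-HIT | VC [13, 7]
  [8] addr=0xb3 blk=11 s=1: MISS | VC [13, 7, 5]
  [9] addr=0x55 blk=5 s=1: VC-HIT | VC [13, 7, 11]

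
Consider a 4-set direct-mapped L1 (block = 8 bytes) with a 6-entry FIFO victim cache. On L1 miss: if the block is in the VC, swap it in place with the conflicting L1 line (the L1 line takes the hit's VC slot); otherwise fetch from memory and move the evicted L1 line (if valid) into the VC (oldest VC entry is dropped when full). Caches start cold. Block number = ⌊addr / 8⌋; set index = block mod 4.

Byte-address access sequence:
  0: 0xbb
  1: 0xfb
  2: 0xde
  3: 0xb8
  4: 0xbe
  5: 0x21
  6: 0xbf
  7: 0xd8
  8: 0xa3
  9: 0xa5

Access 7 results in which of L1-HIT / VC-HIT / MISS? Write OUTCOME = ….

0: 0xbb (blk 23, set 3) → MISS  vc=[]
1: 0xfb (blk 31, set 3) → MISS  vc=[23]
2: 0xde (blk 27, set 3) → MISS  vc=[23, 31]
3: 0xb8 (blk 23, set 3) → VC-HIT  vc=[27, 31]
4: 0xbe (blk 23, set 3) → L1-HIT  vc=[27, 31]
5: 0x21 (blk 4, set 0) → MISS  vc=[27, 31]
6: 0xbf (blk 23, set 3) → L1-HIT  vc=[27, 31]
7: 0xd8 (blk 27, set 3) → VC-HIT  vc=[23, 31]
8: 0xa3 (blk 20, set 0) → MISS  vc=[23, 31, 4]
9: 0xa5 (blk 20, set 0) → L1-HIT  vc=[23, 31, 4]

OUTCOME = VC-HIT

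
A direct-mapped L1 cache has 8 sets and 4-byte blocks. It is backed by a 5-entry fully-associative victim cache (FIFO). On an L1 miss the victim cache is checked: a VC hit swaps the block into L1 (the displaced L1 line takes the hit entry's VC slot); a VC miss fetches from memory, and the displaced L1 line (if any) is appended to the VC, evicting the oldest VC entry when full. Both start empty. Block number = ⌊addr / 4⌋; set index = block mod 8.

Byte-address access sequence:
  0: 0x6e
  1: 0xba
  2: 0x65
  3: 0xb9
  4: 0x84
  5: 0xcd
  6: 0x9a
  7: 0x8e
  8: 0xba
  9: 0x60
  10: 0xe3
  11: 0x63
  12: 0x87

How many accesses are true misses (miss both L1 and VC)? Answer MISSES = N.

MISSES = 9

0: 0x6e (blk 27, set 3) → MISS  vc=[]
1: 0xba (blk 46, set 6) → MISS  vc=[]
2: 0x65 (blk 25, set 1) → MISS  vc=[]
3: 0xb9 (blk 46, set 6) → L1-HIT  vc=[]
4: 0x84 (blk 33, set 1) → MISS  vc=[25]
5: 0xcd (blk 51, set 3) → MISS  vc=[25, 27]
6: 0x9a (blk 38, set 6) → MISS  vc=[25, 27, 46]
7: 0x8e (blk 35, set 3) → MISS  vc=[25, 27, 46, 51]
8: 0xba (blk 46, set 6) → VC-HIT  vc=[25, 27, 38, 51]
9: 0x60 (blk 24, set 0) → MISS  vc=[25, 27, 38, 51]
10: 0xe3 (blk 56, set 0) → MISS  vc=[25, 27, 38, 51, 24]
11: 0x63 (blk 24, set 0) → VC-HIT  vc=[25, 27, 38, 51, 56]
12: 0x87 (blk 33, set 1) → L1-HIT  vc=[25, 27, 38, 51, 56]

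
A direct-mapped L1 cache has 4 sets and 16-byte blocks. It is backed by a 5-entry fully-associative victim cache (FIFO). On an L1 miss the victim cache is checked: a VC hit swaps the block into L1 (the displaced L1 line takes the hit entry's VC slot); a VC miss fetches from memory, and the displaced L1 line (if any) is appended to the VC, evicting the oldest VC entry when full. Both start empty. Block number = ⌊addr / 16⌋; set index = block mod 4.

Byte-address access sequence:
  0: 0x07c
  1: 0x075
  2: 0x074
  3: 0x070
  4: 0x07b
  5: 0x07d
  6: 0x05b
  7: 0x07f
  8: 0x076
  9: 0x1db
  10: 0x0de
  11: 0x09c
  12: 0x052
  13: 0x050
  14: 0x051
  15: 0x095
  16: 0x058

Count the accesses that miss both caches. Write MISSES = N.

#0 0x7c→b7/s3 MISS; vc=[]
#1 0x75→b7/s3 L1-HIT; vc=[]
#2 0x74→b7/s3 L1-HIT; vc=[]
#3 0x70→b7/s3 L1-HIT; vc=[]
#4 0x7b→b7/s3 L1-HIT; vc=[]
#5 0x7d→b7/s3 L1-HIT; vc=[]
#6 0x5b→b5/s1 MISS; vc=[]
#7 0x7f→b7/s3 L1-HIT; vc=[]
#8 0x76→b7/s3 L1-HIT; vc=[]
#9 0x1db→b29/s1 MISS; vc=[5]
#10 0xde→b13/s1 MISS; vc=[5,29]
#11 0x9c→b9/s1 MISS; vc=[5,29,13]
#12 0x52→b5/s1 VC-HIT; vc=[9,29,13]
#13 0x50→b5/s1 L1-HIT; vc=[9,29,13]
#14 0x51→b5/s1 L1-HIT; vc=[9,29,13]
#15 0x95→b9/s1 VC-HIT; vc=[5,29,13]
#16 0x58→b5/s1 VC-HIT; vc=[9,29,13]

MISSES = 5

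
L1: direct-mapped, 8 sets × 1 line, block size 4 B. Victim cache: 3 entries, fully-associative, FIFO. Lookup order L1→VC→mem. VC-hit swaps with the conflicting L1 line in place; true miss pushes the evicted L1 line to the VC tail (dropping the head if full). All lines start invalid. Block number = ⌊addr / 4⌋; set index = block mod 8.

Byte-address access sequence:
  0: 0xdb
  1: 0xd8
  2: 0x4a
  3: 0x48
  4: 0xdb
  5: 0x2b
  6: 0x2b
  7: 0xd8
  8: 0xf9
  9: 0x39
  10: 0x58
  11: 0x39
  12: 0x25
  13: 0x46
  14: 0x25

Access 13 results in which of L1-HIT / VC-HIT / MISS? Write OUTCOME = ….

OUTCOME = MISS

0: 0xdb (blk 54, set 6) → MISS  vc=[]
1: 0xd8 (blk 54, set 6) → L1-HIT  vc=[]
2: 0x4a (blk 18, set 2) → MISS  vc=[]
3: 0x48 (blk 18, set 2) → L1-HIT  vc=[]
4: 0xdb (blk 54, set 6) → L1-HIT  vc=[]
5: 0x2b (blk 10, set 2) → MISS  vc=[18]
6: 0x2b (blk 10, set 2) → L1-HIT  vc=[18]
7: 0xd8 (blk 54, set 6) → L1-HIT  vc=[18]
8: 0xf9 (blk 62, set 6) → MISS  vc=[18, 54]
9: 0x39 (blk 14, set 6) → MISS  vc=[18, 54, 62]
10: 0x58 (blk 22, set 6) → MISS  vc=[54, 62, 14]
11: 0x39 (blk 14, set 6) → VC-HIT  vc=[54, 62, 22]
12: 0x25 (blk 9, set 1) → MISS  vc=[54, 62, 22]
13: 0x46 (blk 17, set 1) → MISS  vc=[62, 22, 9]
14: 0x25 (blk 9, set 1) → VC-HIT  vc=[62, 22, 17]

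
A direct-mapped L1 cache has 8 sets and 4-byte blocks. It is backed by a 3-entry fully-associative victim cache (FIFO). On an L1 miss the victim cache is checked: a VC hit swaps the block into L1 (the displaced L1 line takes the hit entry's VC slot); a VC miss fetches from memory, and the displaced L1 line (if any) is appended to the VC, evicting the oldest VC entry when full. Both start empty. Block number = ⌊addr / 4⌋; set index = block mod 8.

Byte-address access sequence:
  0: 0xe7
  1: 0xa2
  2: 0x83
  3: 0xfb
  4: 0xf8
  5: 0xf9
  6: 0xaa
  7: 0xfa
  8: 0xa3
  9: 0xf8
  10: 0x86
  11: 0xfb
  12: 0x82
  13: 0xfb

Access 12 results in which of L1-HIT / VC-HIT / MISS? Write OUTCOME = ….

OUTCOME = VC-HIT

  [0] addr=0xe7 blk=57 s=1: MISS | VC []
  [1] addr=0xa2 blk=40 s=0: MISS | VC []
  [2] addr=0x83 blk=32 s=0: MISS | VC [40]
  [3] addr=0xfb blk=62 s=6: MISS | VC [40]
  [4] addr=0xf8 blk=62 s=6: L1-HIT | VC [40]
  [5] addr=0xf9 blk=62 s=6: L1-HIT | VC [40]
  [6] addr=0xaa blk=42 s=2: MISS | VC [40]
  [7] addr=0xfa blk=62 s=6: L1-HIT | VC [40]
  [8] addr=0xa3 blk=40 s=0: VC-HIT | VC [32]
  [9] addr=0xf8 blk=62 s=6: L1-HIT | VC [32]
  [10] addr=0x86 blk=33 s=1: MISS | VC [32, 57]
  [11] addr=0xfb blk=62 s=6: L1-HIT | VC [32, 57]
  [12] addr=0x82 blk=32 s=0: VC-HIT | VC [40, 57]
  [13] addr=0xfb blk=62 s=6: L1-HIT | VC [40, 57]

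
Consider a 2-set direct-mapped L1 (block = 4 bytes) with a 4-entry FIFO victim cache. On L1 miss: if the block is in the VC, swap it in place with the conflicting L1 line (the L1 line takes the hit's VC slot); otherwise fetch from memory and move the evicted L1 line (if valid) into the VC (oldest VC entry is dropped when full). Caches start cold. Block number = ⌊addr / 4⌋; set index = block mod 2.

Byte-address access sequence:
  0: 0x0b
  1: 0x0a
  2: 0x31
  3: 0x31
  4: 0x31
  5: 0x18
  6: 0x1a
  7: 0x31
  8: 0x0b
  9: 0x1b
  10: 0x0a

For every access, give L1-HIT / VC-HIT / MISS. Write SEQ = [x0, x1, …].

SEQ = [MISS, L1-HIT, MISS, L1-HIT, L1-HIT, MISS, L1-HIT, VC-HIT, VC-HIT, VC-HIT, VC-HIT]

#0 0xb→b2/s0 MISS; vc=[]
#1 0xa→b2/s0 L1-HIT; vc=[]
#2 0x31→b12/s0 MISS; vc=[2]
#3 0x31→b12/s0 L1-HIT; vc=[2]
#4 0x31→b12/s0 L1-HIT; vc=[2]
#5 0x18→b6/s0 MISS; vc=[2,12]
#6 0x1a→b6/s0 L1-HIT; vc=[2,12]
#7 0x31→b12/s0 VC-HIT; vc=[2,6]
#8 0xb→b2/s0 VC-HIT; vc=[12,6]
#9 0x1b→b6/s0 VC-HIT; vc=[12,2]
#10 0xa→b2/s0 VC-HIT; vc=[12,6]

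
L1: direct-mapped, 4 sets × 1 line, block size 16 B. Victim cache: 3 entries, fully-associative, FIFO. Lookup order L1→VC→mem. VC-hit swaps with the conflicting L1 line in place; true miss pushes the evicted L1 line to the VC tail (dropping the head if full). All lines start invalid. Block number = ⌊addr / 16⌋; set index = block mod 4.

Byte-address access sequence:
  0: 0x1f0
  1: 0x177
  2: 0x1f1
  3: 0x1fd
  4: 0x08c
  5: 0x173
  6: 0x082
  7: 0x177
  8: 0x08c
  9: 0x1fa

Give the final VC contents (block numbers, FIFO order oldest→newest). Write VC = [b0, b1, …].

#0 0x1f0→b31/s3 MISS; vc=[]
#1 0x177→b23/s3 MISS; vc=[31]
#2 0x1f1→b31/s3 VC-HIT; vc=[23]
#3 0x1fd→b31/s3 L1-HIT; vc=[23]
#4 0x8c→b8/s0 MISS; vc=[23]
#5 0x173→b23/s3 VC-HIT; vc=[31]
#6 0x82→b8/s0 L1-HIT; vc=[31]
#7 0x177→b23/s3 L1-HIT; vc=[31]
#8 0x8c→b8/s0 L1-HIT; vc=[31]
#9 0x1fa→b31/s3 VC-HIT; vc=[23]

VC = [23]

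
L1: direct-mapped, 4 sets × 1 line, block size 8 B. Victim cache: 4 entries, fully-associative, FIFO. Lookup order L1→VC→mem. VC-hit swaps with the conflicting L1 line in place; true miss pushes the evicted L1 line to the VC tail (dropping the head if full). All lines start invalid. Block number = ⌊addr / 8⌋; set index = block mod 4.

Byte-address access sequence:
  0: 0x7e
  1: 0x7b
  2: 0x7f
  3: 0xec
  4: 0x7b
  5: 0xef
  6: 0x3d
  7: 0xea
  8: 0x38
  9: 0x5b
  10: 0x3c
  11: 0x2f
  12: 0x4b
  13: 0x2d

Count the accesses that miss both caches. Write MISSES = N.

MISSES = 6

#0 0x7e→b15/s3 MISS; vc=[]
#1 0x7b→b15/s3 L1-HIT; vc=[]
#2 0x7f→b15/s3 L1-HIT; vc=[]
#3 0xec→b29/s1 MISS; vc=[]
#4 0x7b→b15/s3 L1-HIT; vc=[]
#5 0xef→b29/s1 L1-HIT; vc=[]
#6 0x3d→b7/s3 MISS; vc=[15]
#7 0xea→b29/s1 L1-HIT; vc=[15]
#8 0x38→b7/s3 L1-HIT; vc=[15]
#9 0x5b→b11/s3 MISS; vc=[15,7]
#10 0x3c→b7/s3 VC-HIT; vc=[15,11]
#11 0x2f→b5/s1 MISS; vc=[15,11,29]
#12 0x4b→b9/s1 MISS; vc=[15,11,29,5]
#13 0x2d→b5/s1 VC-HIT; vc=[15,11,29,9]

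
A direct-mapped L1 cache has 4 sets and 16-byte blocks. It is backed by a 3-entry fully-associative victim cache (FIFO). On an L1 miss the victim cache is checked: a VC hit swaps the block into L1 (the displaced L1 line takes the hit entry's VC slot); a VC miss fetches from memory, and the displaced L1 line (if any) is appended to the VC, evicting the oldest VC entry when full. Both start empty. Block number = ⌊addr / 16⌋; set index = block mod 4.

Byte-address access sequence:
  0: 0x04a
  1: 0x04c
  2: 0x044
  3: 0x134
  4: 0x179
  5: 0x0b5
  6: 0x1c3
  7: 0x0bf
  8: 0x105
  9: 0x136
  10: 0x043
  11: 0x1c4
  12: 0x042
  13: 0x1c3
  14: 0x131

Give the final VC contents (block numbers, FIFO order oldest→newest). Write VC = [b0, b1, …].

#0 0x4a→b4/s0 MISS; vc=[]
#1 0x4c→b4/s0 L1-HIT; vc=[]
#2 0x44→b4/s0 L1-HIT; vc=[]
#3 0x134→b19/s3 MISS; vc=[]
#4 0x179→b23/s3 MISS; vc=[19]
#5 0xb5→b11/s3 MISS; vc=[19,23]
#6 0x1c3→b28/s0 MISS; vc=[19,23,4]
#7 0xbf→b11/s3 L1-HIT; vc=[19,23,4]
#8 0x105→b16/s0 MISS; vc=[23,4,28]
#9 0x136→b19/s3 MISS; vc=[4,28,11]
#10 0x43→b4/s0 VC-HIT; vc=[16,28,11]
#11 0x1c4→b28/s0 VC-HIT; vc=[16,4,11]
#12 0x42→b4/s0 VC-HIT; vc=[16,28,11]
#13 0x1c3→b28/s0 VC-HIT; vc=[16,4,11]
#14 0x131→b19/s3 L1-HIT; vc=[16,4,11]

VC = [16, 4, 11]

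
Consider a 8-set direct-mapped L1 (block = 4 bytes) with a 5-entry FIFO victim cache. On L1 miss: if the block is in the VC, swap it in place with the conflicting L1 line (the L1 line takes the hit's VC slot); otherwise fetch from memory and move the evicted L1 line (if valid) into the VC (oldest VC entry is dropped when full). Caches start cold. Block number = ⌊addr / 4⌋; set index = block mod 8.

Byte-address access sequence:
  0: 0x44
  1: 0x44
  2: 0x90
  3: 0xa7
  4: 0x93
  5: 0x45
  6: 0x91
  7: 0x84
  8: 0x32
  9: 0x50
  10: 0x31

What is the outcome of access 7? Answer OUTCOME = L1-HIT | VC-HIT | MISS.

  [0] addr=0x44 blk=17 s=1: MISS | VC []
  [1] addr=0x44 blk=17 s=1: L1-HIT | VC []
  [2] addr=0x90 blk=36 s=4: MISS | VC []
  [3] addr=0xa7 blk=41 s=1: MISS | VC [17]
  [4] addr=0x93 blk=36 s=4: L1-HIT | VC [17]
  [5] addr=0x45 blk=17 s=1: VC-HIT | VC [41]
  [6] addr=0x91 blk=36 s=4: L1-HIT | VC [41]
  [7] addr=0x84 blk=33 s=1: MISS | VC [41, 17]
  [8] addr=0x32 blk=12 s=4: MISS | VC [41, 17, 36]
  [9] addr=0x50 blk=20 s=4: MISS | VC [41, 17, 36, 12]
  [10] addr=0x31 blk=12 s=4: VC-HIT | VC [41, 17, 36, 20]

OUTCOME = MISS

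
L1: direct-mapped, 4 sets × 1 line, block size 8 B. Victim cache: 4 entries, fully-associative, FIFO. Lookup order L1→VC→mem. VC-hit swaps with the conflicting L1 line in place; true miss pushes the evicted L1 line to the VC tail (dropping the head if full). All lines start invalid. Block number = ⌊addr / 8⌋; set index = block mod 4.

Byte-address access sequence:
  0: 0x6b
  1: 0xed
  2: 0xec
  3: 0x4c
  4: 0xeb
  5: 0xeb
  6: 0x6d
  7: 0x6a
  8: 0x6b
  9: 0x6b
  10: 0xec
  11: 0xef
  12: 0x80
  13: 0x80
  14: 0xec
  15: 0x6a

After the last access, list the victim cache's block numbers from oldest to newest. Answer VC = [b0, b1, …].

VC = [29, 9]

  [0] addr=0x6b blk=13 s=1: MISS | VC []
  [1] addr=0xed blk=29 s=1: MISS | VC [13]
  [2] addr=0xec blk=29 s=1: L1-HIT | VC [13]
  [3] addr=0x4c blk=9 s=1: MISS | VC [13, 29]
  [4] addr=0xeb blk=29 s=1: VC-HIT | VC [13, 9]
  [5] addr=0xeb blk=29 s=1: L1-HIT | VC [13, 9]
  [6] addr=0x6d blk=13 s=1: VC-HIT | VC [29, 9]
  [7] addr=0x6a blk=13 s=1: L1-HIT | VC [29, 9]
  [8] addr=0x6b blk=13 s=1: L1-HIT | VC [29, 9]
  [9] addr=0x6b blk=13 s=1: L1-HIT | VC [29, 9]
  [10] addr=0xec blk=29 s=1: VC-HIT | VC [13, 9]
  [11] addr=0xef blk=29 s=1: L1-HIT | VC [13, 9]
  [12] addr=0x80 blk=16 s=0: MISS | VC [13, 9]
  [13] addr=0x80 blk=16 s=0: L1-HIT | VC [13, 9]
  [14] addr=0xec blk=29 s=1: L1-HIT | VC [13, 9]
  [15] addr=0x6a blk=13 s=1: VC-HIT | VC [29, 9]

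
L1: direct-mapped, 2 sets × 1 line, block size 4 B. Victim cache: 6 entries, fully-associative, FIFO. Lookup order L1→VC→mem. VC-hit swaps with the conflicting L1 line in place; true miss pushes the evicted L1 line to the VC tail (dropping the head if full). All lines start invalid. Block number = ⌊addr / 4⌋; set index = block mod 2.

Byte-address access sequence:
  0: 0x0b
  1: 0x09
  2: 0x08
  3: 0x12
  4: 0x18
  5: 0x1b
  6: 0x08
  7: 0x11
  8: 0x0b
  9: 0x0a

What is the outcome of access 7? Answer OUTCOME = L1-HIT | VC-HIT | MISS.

OUTCOME = VC-HIT

0: 0xb (blk 2, set 0) → MISS  vc=[]
1: 0x9 (blk 2, set 0) → L1-HIT  vc=[]
2: 0x8 (blk 2, set 0) → L1-HIT  vc=[]
3: 0x12 (blk 4, set 0) → MISS  vc=[2]
4: 0x18 (blk 6, set 0) → MISS  vc=[2, 4]
5: 0x1b (blk 6, set 0) → L1-HIT  vc=[2, 4]
6: 0x8 (blk 2, set 0) → VC-HIT  vc=[6, 4]
7: 0x11 (blk 4, set 0) → VC-HIT  vc=[6, 2]
8: 0xb (blk 2, set 0) → VC-HIT  vc=[6, 4]
9: 0xa (blk 2, set 0) → L1-HIT  vc=[6, 4]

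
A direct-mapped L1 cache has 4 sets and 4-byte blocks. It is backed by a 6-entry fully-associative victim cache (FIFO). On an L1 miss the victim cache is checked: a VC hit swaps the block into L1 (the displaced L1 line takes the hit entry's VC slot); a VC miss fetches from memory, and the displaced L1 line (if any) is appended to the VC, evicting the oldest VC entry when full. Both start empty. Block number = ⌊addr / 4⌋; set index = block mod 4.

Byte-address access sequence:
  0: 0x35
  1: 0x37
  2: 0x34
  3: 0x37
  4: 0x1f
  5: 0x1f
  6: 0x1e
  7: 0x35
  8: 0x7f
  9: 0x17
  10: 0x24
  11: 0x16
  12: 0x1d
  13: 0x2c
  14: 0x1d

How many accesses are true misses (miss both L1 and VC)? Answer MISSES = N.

#0 0x35→b13/s1 MISS; vc=[]
#1 0x37→b13/s1 L1-HIT; vc=[]
#2 0x34→b13/s1 L1-HIT; vc=[]
#3 0x37→b13/s1 L1-HIT; vc=[]
#4 0x1f→b7/s3 MISS; vc=[]
#5 0x1f→b7/s3 L1-HIT; vc=[]
#6 0x1e→b7/s3 L1-HIT; vc=[]
#7 0x35→b13/s1 L1-HIT; vc=[]
#8 0x7f→b31/s3 MISS; vc=[7]
#9 0x17→b5/s1 MISS; vc=[7,13]
#10 0x24→b9/s1 MISS; vc=[7,13,5]
#11 0x16→b5/s1 VC-HIT; vc=[7,13,9]
#12 0x1d→b7/s3 VC-HIT; vc=[31,13,9]
#13 0x2c→b11/s3 MISS; vc=[31,13,9,7]
#14 0x1d→b7/s3 VC-HIT; vc=[31,13,9,11]

MISSES = 6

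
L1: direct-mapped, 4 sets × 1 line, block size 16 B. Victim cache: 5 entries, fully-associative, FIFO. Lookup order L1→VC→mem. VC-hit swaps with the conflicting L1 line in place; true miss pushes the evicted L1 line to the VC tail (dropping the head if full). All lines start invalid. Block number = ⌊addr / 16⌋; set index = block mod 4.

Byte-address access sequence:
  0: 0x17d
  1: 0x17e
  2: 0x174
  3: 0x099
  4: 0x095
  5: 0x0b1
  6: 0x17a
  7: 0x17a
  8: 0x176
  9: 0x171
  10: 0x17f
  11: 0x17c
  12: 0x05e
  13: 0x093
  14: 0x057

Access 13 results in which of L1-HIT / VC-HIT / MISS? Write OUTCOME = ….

OUTCOME = VC-HIT

  [0] addr=0x17d blk=23 s=3: MISS | VC []
  [1] addr=0x17e blk=23 s=3: L1-HIT | VC []
  [2] addr=0x174 blk=23 s=3: L1-HIT | VC []
  [3] addr=0x99 blk=9 s=1: MISS | VC []
  [4] addr=0x95 blk=9 s=1: L1-HIT | VC []
  [5] addr=0xb1 blk=11 s=3: MISS | VC [23]
  [6] addr=0x17a blk=23 s=3: VC-HIT | VC [11]
  [7] addr=0x17a blk=23 s=3: L1-HIT | VC [11]
  [8] addr=0x176 blk=23 s=3: L1-HIT | VC [11]
  [9] addr=0x171 blk=23 s=3: L1-HIT | VC [11]
  [10] addr=0x17f blk=23 s=3: L1-HIT | VC [11]
  [11] addr=0x17c blk=23 s=3: L1-HIT | VC [11]
  [12] addr=0x5e blk=5 s=1: MISS | VC [11, 9]
  [13] addr=0x93 blk=9 s=1: VC-HIT | VC [11, 5]
  [14] addr=0x57 blk=5 s=1: VC-HIT | VC [11, 9]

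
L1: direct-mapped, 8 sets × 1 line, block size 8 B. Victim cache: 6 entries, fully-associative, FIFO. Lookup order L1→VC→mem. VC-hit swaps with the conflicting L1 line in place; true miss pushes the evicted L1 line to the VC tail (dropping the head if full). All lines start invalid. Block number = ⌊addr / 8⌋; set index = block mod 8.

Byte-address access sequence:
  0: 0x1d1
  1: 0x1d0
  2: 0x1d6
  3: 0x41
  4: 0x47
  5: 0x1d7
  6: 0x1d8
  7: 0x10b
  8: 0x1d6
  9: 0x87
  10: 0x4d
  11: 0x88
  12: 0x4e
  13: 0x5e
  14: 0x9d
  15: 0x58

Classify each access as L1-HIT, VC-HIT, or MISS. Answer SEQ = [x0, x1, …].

#0 0x1d1→b58/s2 MISS; vc=[]
#1 0x1d0→b58/s2 L1-HIT; vc=[]
#2 0x1d6→b58/s2 L1-HIT; vc=[]
#3 0x41→b8/s0 MISS; vc=[]
#4 0x47→b8/s0 L1-HIT; vc=[]
#5 0x1d7→b58/s2 L1-HIT; vc=[]
#6 0x1d8→b59/s3 MISS; vc=[]
#7 0x10b→b33/s1 MISS; vc=[]
#8 0x1d6→b58/s2 L1-HIT; vc=[]
#9 0x87→b16/s0 MISS; vc=[8]
#10 0x4d→b9/s1 MISS; vc=[8,33]
#11 0x88→b17/s1 MISS; vc=[8,33,9]
#12 0x4e→b9/s1 VC-HIT; vc=[8,33,17]
#13 0x5e→b11/s3 MISS; vc=[8,33,17,59]
#14 0x9d→b19/s3 MISS; vc=[8,33,17,59,11]
#15 0x58→b11/s3 VC-HIT; vc=[8,33,17,59,19]

SEQ = [MISS, L1-HIT, L1-HIT, MISS, L1-HIT, L1-HIT, MISS, MISS, L1-HIT, MISS, MISS, MISS, VC-HIT, MISS, MISS, VC-HIT]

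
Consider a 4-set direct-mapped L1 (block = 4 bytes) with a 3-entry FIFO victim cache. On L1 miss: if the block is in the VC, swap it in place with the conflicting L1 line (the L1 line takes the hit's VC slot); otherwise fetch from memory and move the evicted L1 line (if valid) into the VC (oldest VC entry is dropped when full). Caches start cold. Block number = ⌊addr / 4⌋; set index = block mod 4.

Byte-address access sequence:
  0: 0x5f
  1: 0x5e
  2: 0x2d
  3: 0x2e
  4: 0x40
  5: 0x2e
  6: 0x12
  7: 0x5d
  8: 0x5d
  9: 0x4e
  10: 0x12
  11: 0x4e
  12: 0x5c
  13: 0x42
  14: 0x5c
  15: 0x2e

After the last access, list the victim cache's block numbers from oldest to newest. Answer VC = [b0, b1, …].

VC = [23, 4, 19]

  [0] addr=0x5f blk=23 s=3: MISS | VC []
  [1] addr=0x5e blk=23 s=3: L1-HIT | VC []
  [2] addr=0x2d blk=11 s=3: MISS | VC [23]
  [3] addr=0x2e blk=11 s=3: L1-HIT | VC [23]
  [4] addr=0x40 blk=16 s=0: MISS | VC [23]
  [5] addr=0x2e blk=11 s=3: L1-HIT | VC [23]
  [6] addr=0x12 blk=4 s=0: MISS | VC [23, 16]
  [7] addr=0x5d blk=23 s=3: VC-HIT | VC [11, 16]
  [8] addr=0x5d blk=23 s=3: L1-HIT | VC [11, 16]
  [9] addr=0x4e blk=19 s=3: MISS | VC [11, 16, 23]
  [10] addr=0x12 blk=4 s=0: L1-HIT | VC [11, 16, 23]
  [11] addr=0x4e blk=19 s=3: L1-HIT | VC [11, 16, 23]
  [12] addr=0x5c blk=23 s=3: VC-HIT | VC [11, 16, 19]
  [13] addr=0x42 blk=16 s=0: VC-HIT | VC [11, 4, 19]
  [14] addr=0x5c blk=23 s=3: L1-HIT | VC [11, 4, 19]
  [15] addr=0x2e blk=11 s=3: VC-HIT | VC [23, 4, 19]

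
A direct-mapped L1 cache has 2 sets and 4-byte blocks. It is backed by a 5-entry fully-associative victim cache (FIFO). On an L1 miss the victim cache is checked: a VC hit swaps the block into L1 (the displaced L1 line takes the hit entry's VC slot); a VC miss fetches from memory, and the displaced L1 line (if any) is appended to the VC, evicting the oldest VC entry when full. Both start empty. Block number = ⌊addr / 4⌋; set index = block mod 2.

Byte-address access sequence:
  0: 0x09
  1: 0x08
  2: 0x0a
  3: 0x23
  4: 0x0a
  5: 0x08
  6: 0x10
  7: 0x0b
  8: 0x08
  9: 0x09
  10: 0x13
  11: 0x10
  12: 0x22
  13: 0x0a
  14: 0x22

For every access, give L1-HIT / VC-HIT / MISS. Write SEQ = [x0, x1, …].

0: 0x9 (blk 2, set 0) → MISS  vc=[]
1: 0x8 (blk 2, set 0) → L1-HIT  vc=[]
2: 0xa (blk 2, set 0) → L1-HIT  vc=[]
3: 0x23 (blk 8, set 0) → MISS  vc=[2]
4: 0xa (blk 2, set 0) → VC-HIT  vc=[8]
5: 0x8 (blk 2, set 0) → L1-HIT  vc=[8]
6: 0x10 (blk 4, set 0) → MISS  vc=[8, 2]
7: 0xb (blk 2, set 0) → VC-HIT  vc=[8, 4]
8: 0x8 (blk 2, set 0) → L1-HIT  vc=[8, 4]
9: 0x9 (blk 2, set 0) → L1-HIT  vc=[8, 4]
10: 0x13 (blk 4, set 0) → VC-HIT  vc=[8, 2]
11: 0x10 (blk 4, set 0) → L1-HIT  vc=[8, 2]
12: 0x22 (blk 8, set 0) → VC-HIT  vc=[4, 2]
13: 0xa (blk 2, set 0) → VC-HIT  vc=[4, 8]
14: 0x22 (blk 8, set 0) → VC-HIT  vc=[4, 2]

SEQ = [MISS, L1-HIT, L1-HIT, MISS, VC-HIT, L1-HIT, MISS, VC-HIT, L1-HIT, L1-HIT, VC-HIT, L1-HIT, VC-HIT, VC-HIT, VC-HIT]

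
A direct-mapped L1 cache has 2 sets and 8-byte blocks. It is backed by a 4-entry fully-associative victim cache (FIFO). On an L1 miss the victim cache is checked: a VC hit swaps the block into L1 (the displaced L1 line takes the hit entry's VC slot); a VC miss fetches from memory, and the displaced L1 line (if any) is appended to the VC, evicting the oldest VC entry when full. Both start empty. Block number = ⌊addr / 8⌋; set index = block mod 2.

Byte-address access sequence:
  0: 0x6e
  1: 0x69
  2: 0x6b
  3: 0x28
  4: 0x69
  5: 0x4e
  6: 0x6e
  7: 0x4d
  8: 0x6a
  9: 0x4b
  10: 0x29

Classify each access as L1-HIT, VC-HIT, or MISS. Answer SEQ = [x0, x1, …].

#0 0x6e→b13/s1 MISS; vc=[]
#1 0x69→b13/s1 L1-HIT; vc=[]
#2 0x6b→b13/s1 L1-HIT; vc=[]
#3 0x28→b5/s1 MISS; vc=[13]
#4 0x69→b13/s1 VC-HIT; vc=[5]
#5 0x4e→b9/s1 MISS; vc=[5,13]
#6 0x6e→b13/s1 VC-HIT; vc=[5,9]
#7 0x4d→b9/s1 VC-HIT; vc=[5,13]
#8 0x6a→b13/s1 VC-HIT; vc=[5,9]
#9 0x4b→b9/s1 VC-HIT; vc=[5,13]
#10 0x29→b5/s1 VC-HIT; vc=[9,13]

SEQ = [MISS, L1-HIT, L1-HIT, MISS, VC-HIT, MISS, VC-HIT, VC-HIT, VC-HIT, VC-HIT, VC-HIT]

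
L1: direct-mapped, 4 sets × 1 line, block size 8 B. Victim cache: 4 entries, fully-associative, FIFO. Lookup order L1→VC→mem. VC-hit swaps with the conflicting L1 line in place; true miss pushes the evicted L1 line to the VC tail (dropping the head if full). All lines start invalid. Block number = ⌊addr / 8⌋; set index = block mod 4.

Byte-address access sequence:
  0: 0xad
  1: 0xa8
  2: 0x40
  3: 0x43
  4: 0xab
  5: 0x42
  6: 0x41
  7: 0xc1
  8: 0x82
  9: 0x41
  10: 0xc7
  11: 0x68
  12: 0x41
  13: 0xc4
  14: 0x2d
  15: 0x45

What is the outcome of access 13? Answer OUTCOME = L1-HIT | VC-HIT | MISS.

#0 0xad→b21/s1 MISS; vc=[]
#1 0xa8→b21/s1 L1-HIT; vc=[]
#2 0x40→b8/s0 MISS; vc=[]
#3 0x43→b8/s0 L1-HIT; vc=[]
#4 0xab→b21/s1 L1-HIT; vc=[]
#5 0x42→b8/s0 L1-HIT; vc=[]
#6 0x41→b8/s0 L1-HIT; vc=[]
#7 0xc1→b24/s0 MISS; vc=[8]
#8 0x82→b16/s0 MISS; vc=[8,24]
#9 0x41→b8/s0 VC-HIT; vc=[16,24]
#10 0xc7→b24/s0 VC-HIT; vc=[16,8]
#11 0x68→b13/s1 MISS; vc=[16,8,21]
#12 0x41→b8/s0 VC-HIT; vc=[16,24,21]
#13 0xc4→b24/s0 VC-HIT; vc=[16,8,21]
#14 0x2d→b5/s1 MISS; vc=[16,8,21,13]
#15 0x45→b8/s0 VC-HIT; vc=[16,24,21,13]

OUTCOME = VC-HIT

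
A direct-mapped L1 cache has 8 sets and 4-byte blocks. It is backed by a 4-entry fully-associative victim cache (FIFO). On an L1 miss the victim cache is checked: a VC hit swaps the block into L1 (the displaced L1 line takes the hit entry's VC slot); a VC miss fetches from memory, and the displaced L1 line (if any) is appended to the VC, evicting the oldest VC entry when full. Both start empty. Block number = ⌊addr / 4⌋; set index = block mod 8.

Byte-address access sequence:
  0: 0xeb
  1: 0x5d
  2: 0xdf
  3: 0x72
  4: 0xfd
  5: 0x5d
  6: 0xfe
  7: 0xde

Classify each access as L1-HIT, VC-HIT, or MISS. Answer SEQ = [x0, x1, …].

0: 0xeb (blk 58, set 2) → MISS  vc=[]
1: 0x5d (blk 23, set 7) → MISS  vc=[]
2: 0xdf (blk 55, set 7) → MISS  vc=[23]
3: 0x72 (blk 28, set 4) → MISS  vc=[23]
4: 0xfd (blk 63, set 7) → MISS  vc=[23, 55]
5: 0x5d (blk 23, set 7) → VC-HIT  vc=[63, 55]
6: 0xfe (blk 63, set 7) → VC-HIT  vc=[23, 55]
7: 0xde (blk 55, set 7) → VC-HIT  vc=[23, 63]

SEQ = [MISS, MISS, MISS, MISS, MISS, VC-HIT, VC-HIT, VC-HIT]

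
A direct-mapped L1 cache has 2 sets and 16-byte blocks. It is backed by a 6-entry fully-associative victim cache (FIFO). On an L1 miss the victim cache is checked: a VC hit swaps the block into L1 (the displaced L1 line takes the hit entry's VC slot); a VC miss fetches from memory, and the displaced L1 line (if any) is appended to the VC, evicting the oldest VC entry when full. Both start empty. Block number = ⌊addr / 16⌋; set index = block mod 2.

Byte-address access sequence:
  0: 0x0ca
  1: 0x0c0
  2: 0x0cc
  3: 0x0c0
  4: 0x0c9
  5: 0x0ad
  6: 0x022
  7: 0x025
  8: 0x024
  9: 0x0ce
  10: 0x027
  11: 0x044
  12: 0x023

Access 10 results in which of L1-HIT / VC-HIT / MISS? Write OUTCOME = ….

  [0] addr=0xca blk=12 s=0: MISS | VC []
  [1] addr=0xc0 blk=12 s=0: L1-HIT | VC []
  [2] addr=0xcc blk=12 s=0: L1-HIT | VC []
  [3] addr=0xc0 blk=12 s=0: L1-HIT | VC []
  [4] addr=0xc9 blk=12 s=0: L1-HIT | VC []
  [5] addr=0xad blk=10 s=0: MISS | VC [12]
  [6] addr=0x22 blk=2 s=0: MISS | VC [12, 10]
  [7] addr=0x25 blk=2 s=0: L1-HIT | VC [12, 10]
  [8] addr=0x24 blk=2 s=0: L1-HIT | VC [12, 10]
  [9] addr=0xce blk=12 s=0: VC-HIT | VC [2, 10]
  [10] addr=0x27 blk=2 s=0: VC-HIT | VC [12, 10]
  [11] addr=0x44 blk=4 s=0: MISS | VC [12, 10, 2]
  [12] addr=0x23 blk=2 s=0: VC-HIT | VC [12, 10, 4]

OUTCOME = VC-HIT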